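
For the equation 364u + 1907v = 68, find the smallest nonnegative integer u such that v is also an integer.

566

gcd(1907, 364):
  1907 = 5×364 + 87
  364 = 4×87 + 16
  87 = 5×16 + 7
  16 = 2×7 + 2
  7 = 3×2 + 1
  2 = 2×1
so gcd(1907, 364) = 1.
1 divides 68, so solutions exist.
Back-substitute for Bézout coefficients:
  1 = 7 - 3×2
  ... = 364×(-833) + 1907×(159)
Scale by 68/1 = 68: (u₀, v₀) = (-56644, 10812).
General solution: u = -56644 + 1907t, v = 10812 - 364t for integer t.
u ≥ 0: smallest is -56644 mod 1907 = 566 (at t = 30), with v = -108.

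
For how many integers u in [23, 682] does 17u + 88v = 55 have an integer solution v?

8

gcd(88, 17) = 1.
By Bézout, 17*(-31) + 88*(6) = 1.
Particular solution: (55, -10).
General solution: u = 55 + 88t, v = -10 - 17t for integer t.
23 ≤ 55 + 88t ≤ 682 gives t ∈ [0, 7], which is 8 values.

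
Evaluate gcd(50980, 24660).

gcd(50980, 24660):
  50980 = 2×24660 + 1660
  24660 = 14×1660 + 1420
  1660 = 1×1420 + 240
  1420 = 5×240 + 220
  240 = 1×220 + 20
  220 = 11×20
so gcd(50980, 24660) = 20.

20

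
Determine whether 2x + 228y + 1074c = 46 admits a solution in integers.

yes

gcd(228, 2) = 2  (228 = 114×2).
gcd(2, 1074) = 2.
2 divides 46, so integer solutions exist.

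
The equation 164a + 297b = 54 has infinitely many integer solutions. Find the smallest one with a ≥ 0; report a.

gcd(297, 164) = 1.
1 divides 54, so solutions exist.
By Bézout, 164×(-67) + 297×(37) = 1.
Scale by 54/1 = 54: (a₀, b₀) = (-3618, 1998).
General solution: a = -3618 + 297t, b = 1998 - 164t for integer t.
a ≥ 0: smallest is -3618 mod 297 = 243 (at t = 13), with b = -134.

243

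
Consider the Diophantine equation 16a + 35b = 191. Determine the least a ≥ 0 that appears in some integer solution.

1

gcd(35, 16) = 1.
1 divides 191, so solutions exist.
By Bézout, 16×(11) + 35×(-5) = 1.
Scale by 191/1 = 191: (a₀, b₀) = (2101, -955).
General solution: a = 2101 + 35t, b = -955 - 16t for integer t.
a ≥ 0: smallest is 2101 mod 35 = 1 (at t = -60), with b = 5.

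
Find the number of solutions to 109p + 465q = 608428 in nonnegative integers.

12

gcd(465, 109) = 1.
By Bézout, 109·(64) + 465·(-15) = 1.
One solution: (292, 1240).
General: p = 292 + 465t, q = 1240 - 109t.
p ≥ 0 ⇒ t ≥ 0; q ≥ 0 ⇒ t ≤ 11. So t ∈ [0, 11]: 12 solutions.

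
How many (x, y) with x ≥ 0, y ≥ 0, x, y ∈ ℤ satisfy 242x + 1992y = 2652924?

11

gcd(1992, 242):
  1992 = 8*242 + 56
  242 = 4*56 + 18
  56 = 3*18 + 2
  18 = 9*2
so gcd(1992, 242) = 2.
Back-substitute for Bézout coefficients:
  2 = 56 - 3*18
  ... = 242*(-107) + 1992*(13)
Scale by 1326462: one solution is (-141931434, 17244006). Reduce x mod 996: (558, 1264).
General: x = 558 + 996t, y = 1264 - 121t.
x ≥ 0 ⇒ t ≥ 0; y ≥ 0 ⇒ t ≤ 10. So t ∈ [0, 10]: 11 solutions.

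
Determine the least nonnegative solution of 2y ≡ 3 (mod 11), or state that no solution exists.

gcd(11, 2) = 1  (11 = 5·2 + 1, 2 = 2·1).
1 divides 3, so solutions exist.
Back-substituting, 2·(-5) + 11·(1) = 1.
So 2·(-5) ≡ 1 (mod 11); multiply by 3: y ≡ -15 (mod 11).
Smallest nonnegative: y = -15 mod 11 = 7.

7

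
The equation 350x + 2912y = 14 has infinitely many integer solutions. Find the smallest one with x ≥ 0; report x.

25

gcd(2912, 350) = 14.
14 divides 14, so solutions exist.
By Bézout, 350·(25) + 2912·(-3) = 14.
Scale by 14/14 = 1: (x₀, y₀) = (25, -3).
General solution: x = 25 + 208t, y = -3 - 25t for integer t.
x ≥ 0: smallest is 25 mod 208 = 25 (at t = 0), with y = -3.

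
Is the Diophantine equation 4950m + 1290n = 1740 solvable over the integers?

gcd(4950, 1290) = 30  (4950 = 3·1290 + 1080, 1290 = 1·1080 + 210, 1080 = 5·210 + 30, 210 = 7·30).
30 divides 1740, so integer solutions exist.

yes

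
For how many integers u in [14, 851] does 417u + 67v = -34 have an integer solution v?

gcd(417, 67):
  417 = 6*67 + 15
  67 = 4*15 + 7
  15 = 2*7 + 1
  7 = 7*1
so gcd(417, 67) = 1.
Back-substitute for Bézout coefficients:
  1 = 15 - 2*7
  ... = 417*(9) + 67*(-56)
Scale by -34: particular solution (-306, 1904); reduce u mod 67: (29, -181).
General solution: u = 29 + 67t, v = -181 - 417t for integer t.
14 ≤ 29 + 67t ≤ 851 gives t ∈ [0, 12], which is 13 values.

13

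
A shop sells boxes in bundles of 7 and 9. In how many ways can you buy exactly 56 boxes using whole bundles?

1

Need nonnegative integers with 7j + 9k = 56.
gcd(7, 9) = 1, and 7·(4) + 9·(-3) = 1.
So (j₀, k₀) = (224, -168); general j = 224 + 9t, k = -168 - 7t.
j ≥ 0 ⇒ t ≥ -24; k ≥ 0 ⇒ t ≤ -24. That's 1 value of t.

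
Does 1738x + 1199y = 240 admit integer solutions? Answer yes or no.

gcd(1738, 1199) = 11  (1738 = 1·1199 + 539, 1199 = 2·539 + 121, 539 = 4·121 + 55, 121 = 2·55 + 11, 55 = 5·11).
11 does not divide 240 (remainder 9), so no integer solutions.

no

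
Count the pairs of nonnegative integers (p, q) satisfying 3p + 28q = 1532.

18

gcd(28, 3) = 1.
By Bézout, 3·(-9) + 28·(1) = 1.
One solution: (16, 53).
General: p = 16 + 28t, q = 53 - 3t.
p ≥ 0 ⇒ t ≥ 0; q ≥ 0 ⇒ t ≤ 17. So t ∈ [0, 17]: 18 solutions.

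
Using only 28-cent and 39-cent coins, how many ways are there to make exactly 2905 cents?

Need nonnegative integers with 28j + 39k = 2905.
gcd(28, 39) = 1, and 28·(7) + 39·(-5) = 1.
So (j₀, k₀) = (20335, -14525); general j = 20335 + 39t, k = -14525 - 28t.
j ≥ 0 ⇒ t ≥ -521; k ≥ 0 ⇒ t ≤ -519. That's 3 values of t.

3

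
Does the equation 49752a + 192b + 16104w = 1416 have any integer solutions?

yes

gcd(49752, 192):
  49752 = 259·192 + 24
  192 = 8·24
so gcd(49752, 192) = 24.
gcd(24, 16104) = 24.
24 divides 1416, so integer solutions exist.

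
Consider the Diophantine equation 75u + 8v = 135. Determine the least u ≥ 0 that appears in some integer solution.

5

gcd(75, 8):
  75 = 9*8 + 3
  8 = 2*3 + 2
  3 = 1*2 + 1
  2 = 2*1
so gcd(75, 8) = 1.
1 divides 135, so solutions exist.
Back-substitute for Bézout coefficients:
  1 = 3 - 1*2
  ... = 75*(3) + 8*(-28)
Scale by 135/1 = 135: (u₀, v₀) = (405, -3780).
General solution: u = 405 + 8t, v = -3780 - 75t for integer t.
u ≥ 0: smallest is 405 mod 8 = 5 (at t = -50), with v = -30.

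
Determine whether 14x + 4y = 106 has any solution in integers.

yes

gcd(14, 4) = 2.
2 divides 106, so integer solutions exist.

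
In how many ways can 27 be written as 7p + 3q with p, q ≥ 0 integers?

gcd(7, 3):
  7 = 2*3 + 1
  3 = 3*1
so gcd(7, 3) = 1.
Back-substitute for Bézout coefficients:
  1 = 7 - 2*3
  ... = 7*(1) + 3*(-2)
Scale by 27: one solution is (27, -54). Reduce p mod 3: (0, 9).
General: p = 0 + 3t, q = 9 - 7t.
p ≥ 0 ⇒ t ≥ 0; q ≥ 0 ⇒ t ≤ 1. So t ∈ [0, 1]: 2 solutions.

2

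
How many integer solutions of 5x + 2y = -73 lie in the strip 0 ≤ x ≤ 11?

gcd(5, 2):
  5 = 2×2 + 1
  2 = 2×1
so gcd(5, 2) = 1.
Back-substitute for Bézout coefficients:
  1 = 5 - 2×2
  ... = 5×(1) + 2×(-2)
Scale by -73: particular solution (-73, 146); reduce x mod 2: (1, -39).
General solution: x = 1 + 2t, y = -39 - 5t for integer t.
0 ≤ 1 + 2t ≤ 11 gives t ∈ [0, 5], which is 6 values.

6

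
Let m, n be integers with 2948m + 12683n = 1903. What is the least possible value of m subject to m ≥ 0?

874

gcd(12683, 2948):
  12683 = 4×2948 + 891
  2948 = 3×891 + 275
  891 = 3×275 + 66
  275 = 4×66 + 11
  66 = 6×11
so gcd(12683, 2948) = 11.
11 divides 1903, so solutions exist.
Back-substitute for Bézout coefficients:
  11 = 275 - 4×66
  ... = 2948×(185) + 12683×(-43)
Scale by 1903/11 = 173: (m₀, n₀) = (32005, -7439).
General solution: m = 32005 + 1153t, n = -7439 - 268t for integer t.
m ≥ 0: smallest is 32005 mod 1153 = 874 (at t = -27), with n = -203.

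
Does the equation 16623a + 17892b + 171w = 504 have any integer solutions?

gcd(17892, 16623) = 9.
gcd(9, 171) = 9.
9 divides 504, so integer solutions exist.

yes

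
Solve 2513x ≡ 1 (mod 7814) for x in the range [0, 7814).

gcd(7814, 2513):
  7814 = 3*2513 + 275
  2513 = 9*275 + 38
  275 = 7*38 + 9
  38 = 4*9 + 2
  9 = 4*2 + 1
  2 = 2*1
so gcd(7814, 2513) = 1.
Back-substitute for Bézout coefficients:
  1 = 9 - 4*2
  ... = 2513*(-3495) + 7814*(1124)
So 2513*-3495 ≡ 1 (mod 7814), and -3495 mod 7814 = 4319.

4319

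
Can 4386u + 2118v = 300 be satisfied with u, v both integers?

yes

gcd(4386, 2118) = 6  (4386 = 2×2118 + 150, 2118 = 14×150 + 18, 150 = 8×18 + 6, 18 = 3×6).
6 divides 300, so integer solutions exist.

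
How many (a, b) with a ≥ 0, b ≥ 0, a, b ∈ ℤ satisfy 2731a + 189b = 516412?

gcd(2731, 189) = 1.
By Bézout, 2731×(-20) + 189×(289) = 1.
One solution: (43, 2111).
General: a = 43 + 189t, b = 2111 - 2731t.
a ≥ 0 ⇒ t ≥ 0; b ≥ 0 ⇒ t ≤ 0. So t ∈ [0, 0]: 1 solution.

1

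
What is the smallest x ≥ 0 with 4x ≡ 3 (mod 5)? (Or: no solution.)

gcd(5, 4) = 1  (5 = 1*4 + 1, 4 = 4*1).
1 divides 3, so solutions exist.
Back-substituting, 4*(-1) + 5*(1) = 1.
So 4*(-1) ≡ 1 (mod 5); multiply by 3: x ≡ -3 (mod 5).
Smallest nonnegative: x = -3 mod 5 = 2.

2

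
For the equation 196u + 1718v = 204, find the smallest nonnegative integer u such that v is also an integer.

264

gcd(1718, 196) = 2  (1718 = 8·196 + 150, 196 = 1·150 + 46, 150 = 3·46 + 12, 46 = 3·12 + 10, 12 = 1·10 + 2, 10 = 5·2).
2 divides 204, so solutions exist.
Back-substituting, 196·(-149) + 1718·(17) = 2.
Scale by 204/2 = 102: (u₀, v₀) = (-15198, 1734).
General solution: u = -15198 + 859t, v = 1734 - 98t for integer t.
u ≥ 0: smallest is -15198 mod 859 = 264 (at t = 18), with v = -30.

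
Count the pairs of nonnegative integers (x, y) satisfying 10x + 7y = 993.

gcd(10, 7) = 1  (10 = 1*7 + 3, 7 = 2*3 + 1, 3 = 3*1).
Back-substituting, 10*(-2) + 7*(3) = 1.
Scale by 993: one solution is (-1986, 2979). Reduce x mod 7: (2, 139).
General: x = 2 + 7t, y = 139 - 10t.
x ≥ 0 ⇒ t ≥ 0; y ≥ 0 ⇒ t ≤ 13. So t ∈ [0, 13]: 14 solutions.

14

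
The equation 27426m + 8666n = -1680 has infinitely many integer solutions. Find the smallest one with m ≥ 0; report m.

545

gcd(27426, 8666):
  27426 = 3·8666 + 1428
  8666 = 6·1428 + 98
  1428 = 14·98 + 56
  98 = 1·56 + 42
  56 = 1·42 + 14
  42 = 3·14
so gcd(27426, 8666) = 14.
14 divides -1680, so solutions exist.
Back-substitute for Bézout coefficients:
  14 = 56 - 1·42
  ... = 27426·(176) + 8666·(-557)
Scale by -1680/14 = -120: (m₀, n₀) = (-21120, 66840).
General solution: m = -21120 + 619t, n = 66840 - 1959t for integer t.
m ≥ 0: smallest is -21120 mod 619 = 545 (at t = 35), with n = -1725.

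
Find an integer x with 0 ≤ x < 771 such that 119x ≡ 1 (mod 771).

311

gcd(771, 119) = 1  (771 = 6·119 + 57, 119 = 2·57 + 5, 57 = 11·5 + 2, 5 = 2·2 + 1, 2 = 2·1).
Back-substituting, 119·(311) + 771·(-48) = 1.
So 119·311 ≡ 1 (mod 771), and 311 mod 771 = 311.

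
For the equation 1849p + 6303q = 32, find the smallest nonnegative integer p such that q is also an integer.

gcd(6303, 1849):
  6303 = 3*1849 + 756
  1849 = 2*756 + 337
  756 = 2*337 + 82
  337 = 4*82 + 9
  82 = 9*9 + 1
  9 = 9*1
so gcd(6303, 1849) = 1.
1 divides 32, so solutions exist.
Back-substitute for Bézout coefficients:
  1 = 82 - 9*9
  ... = 1849*(-692) + 6303*(203)
Scale by 32/1 = 32: (p₀, q₀) = (-22144, 6496).
General solution: p = -22144 + 6303t, q = 6496 - 1849t for integer t.
p ≥ 0: smallest is -22144 mod 6303 = 3068 (at t = 4), with q = -900.

3068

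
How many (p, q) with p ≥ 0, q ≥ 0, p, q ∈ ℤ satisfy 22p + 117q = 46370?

gcd(117, 22) = 1  (117 = 5×22 + 7, 22 = 3×7 + 1, 7 = 7×1).
Back-substituting, 22×(16) + 117×(-3) = 1.
Scale by 46370: one solution is (741920, -139110). Reduce p mod 117: (23, 392).
General: p = 23 + 117t, q = 392 - 22t.
p ≥ 0 ⇒ t ≥ 0; q ≥ 0 ⇒ t ≤ 17. So t ∈ [0, 17]: 18 solutions.

18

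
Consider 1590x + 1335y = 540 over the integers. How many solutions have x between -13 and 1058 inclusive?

12

gcd(1590, 1335):
  1590 = 1·1335 + 255
  1335 = 5·255 + 60
  255 = 4·60 + 15
  60 = 4·15
so gcd(1590, 1335) = 15.
Back-substitute for Bézout coefficients:
  15 = 255 - 4·60
  ... = 1590·(21) + 1335·(-25)
Scale by 36: particular solution (756, -900); reduce x mod 89: (44, -52).
General solution: x = 44 + 89t, y = -52 - 106t for integer t.
-13 ≤ 44 + 89t ≤ 1058 gives t ∈ [0, 11], which is 12 values.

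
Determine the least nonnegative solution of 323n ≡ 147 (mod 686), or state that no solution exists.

147

gcd(686, 323):
  686 = 2×323 + 40
  323 = 8×40 + 3
  40 = 13×3 + 1
  3 = 3×1
so gcd(686, 323) = 1.
1 divides 147, so solutions exist.
Back-substitute for Bézout coefficients:
  1 = 40 - 13×3
  ... = 323×(-223) + 686×(105)
So 323×(-223) ≡ 1 (mod 686); multiply by 147: n ≡ -32781 (mod 686).
Smallest nonnegative: n = -32781 mod 686 = 147.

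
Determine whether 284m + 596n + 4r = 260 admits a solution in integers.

yes

gcd(596, 284):
  596 = 2·284 + 28
  284 = 10·28 + 4
  28 = 7·4
so gcd(596, 284) = 4.
gcd(4, 4) = 4.
4 divides 260, so integer solutions exist.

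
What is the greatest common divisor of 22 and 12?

2

gcd(22, 12) = 2  (22 = 1×12 + 10, 12 = 1×10 + 2, 10 = 5×2).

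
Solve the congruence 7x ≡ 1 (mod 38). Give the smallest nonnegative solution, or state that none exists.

gcd(38, 7) = 1  (38 = 5*7 + 3, 7 = 2*3 + 1, 3 = 3*1).
1 divides 1, so solutions exist.
Back-substituting, 7*(11) + 38*(-2) = 1.
So 7*(11) ≡ 1 (mod 38); multiply by 1: x ≡ 11 (mod 38).
Smallest nonnegative: x = 11 mod 38 = 11.

11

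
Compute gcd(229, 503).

1

gcd(503, 229) = 1  (503 = 2*229 + 45, 229 = 5*45 + 4, 45 = 11*4 + 1, 4 = 4*1).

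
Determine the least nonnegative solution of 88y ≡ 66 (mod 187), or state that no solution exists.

5

gcd(187, 88) = 11  (187 = 2*88 + 11, 88 = 8*11).
11 divides 66, so solutions exist.
Back-substituting, 88*(-2) + 187*(1) = 11.
So 88*(-2) ≡ 11 (mod 187); multiply by 6: y ≡ -12 (mod 17).
Smallest nonnegative: y = -12 mod 17 = 5.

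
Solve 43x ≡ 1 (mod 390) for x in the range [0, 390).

127

gcd(390, 43) = 1.
By Bézout, 43×(127) + 390×(-14) = 1.
So 43×127 ≡ 1 (mod 390), and 127 mod 390 = 127.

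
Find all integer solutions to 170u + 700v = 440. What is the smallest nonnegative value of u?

52

gcd(700, 170):
  700 = 4×170 + 20
  170 = 8×20 + 10
  20 = 2×10
so gcd(700, 170) = 10.
10 divides 440, so solutions exist.
Back-substitute for Bézout coefficients:
  10 = 170 - 8×20
  ... = 170×(33) + 700×(-8)
Scale by 440/10 = 44: (u₀, v₀) = (1452, -352).
General solution: u = 1452 + 70t, v = -352 - 17t for integer t.
u ≥ 0: smallest is 1452 mod 70 = 52 (at t = -20), with v = -12.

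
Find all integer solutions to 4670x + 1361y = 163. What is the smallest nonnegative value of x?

515

gcd(4670, 1361):
  4670 = 3*1361 + 587
  1361 = 2*587 + 187
  587 = 3*187 + 26
  187 = 7*26 + 5
  26 = 5*5 + 1
  5 = 5*1
so gcd(4670, 1361) = 1.
1 divides 163, so solutions exist.
Back-substitute for Bézout coefficients:
  1 = 26 - 5*5
  ... = 4670*(262) + 1361*(-899)
Scale by 163/1 = 163: (x₀, y₀) = (42706, -146537).
General solution: x = 42706 + 1361t, y = -146537 - 4670t for integer t.
x ≥ 0: smallest is 42706 mod 1361 = 515 (at t = -31), with y = -1767.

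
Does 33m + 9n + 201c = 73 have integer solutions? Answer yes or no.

no

gcd(33, 9) = 3  (33 = 3·9 + 6, 9 = 1·6 + 3, 6 = 2·3).
gcd(3, 201) = 3.
3 does not divide 73 (remainder 1), so no integer solutions.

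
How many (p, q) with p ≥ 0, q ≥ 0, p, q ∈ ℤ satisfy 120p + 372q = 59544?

gcd(372, 120):
  372 = 3·120 + 12
  120 = 10·12
so gcd(372, 120) = 12.
Back-substitute for Bézout coefficients:
  12 = 372 - 3·120
  ... = 120·(-3) + 372·(1)
Scale by 4962: one solution is (-14886, 4962). Reduce p mod 31: (25, 152).
General: p = 25 + 31t, q = 152 - 10t.
p ≥ 0 ⇒ t ≥ 0; q ≥ 0 ⇒ t ≤ 15. So t ∈ [0, 15]: 16 solutions.

16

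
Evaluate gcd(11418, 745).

1

gcd(11418, 745):
  11418 = 15·745 + 243
  745 = 3·243 + 16
  243 = 15·16 + 3
  16 = 5·3 + 1
  3 = 3·1
so gcd(11418, 745) = 1.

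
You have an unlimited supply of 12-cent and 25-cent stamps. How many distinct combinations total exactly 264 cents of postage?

Need nonnegative integers with 12j + 25k = 264.
gcd(12, 25) = 1, and 12·(-2) + 25·(1) = 1.
So (j₀, k₀) = (-528, 264); general j = -528 + 25t, k = 264 - 12t.
j ≥ 0 ⇒ t ≥ 22; k ≥ 0 ⇒ t ≤ 22. That's 1 value of t.

1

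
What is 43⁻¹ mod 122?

105

gcd(122, 43):
  122 = 2×43 + 36
  43 = 1×36 + 7
  36 = 5×7 + 1
  7 = 7×1
so gcd(122, 43) = 1.
Back-substitute for Bézout coefficients:
  1 = 36 - 5×7
  ... = 43×(-17) + 122×(6)
So 43×-17 ≡ 1 (mod 122), and -17 mod 122 = 105.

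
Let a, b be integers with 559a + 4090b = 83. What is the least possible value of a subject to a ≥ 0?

3717

gcd(4090, 559):
  4090 = 7·559 + 177
  559 = 3·177 + 28
  177 = 6·28 + 9
  28 = 3·9 + 1
  9 = 9·1
so gcd(4090, 559) = 1.
1 divides 83, so solutions exist.
Back-substitute for Bézout coefficients:
  1 = 28 - 3·9
  ... = 559·(439) + 4090·(-60)
Scale by 83/1 = 83: (a₀, b₀) = (36437, -4980).
General solution: a = 36437 + 4090t, b = -4980 - 559t for integer t.
a ≥ 0: smallest is 36437 mod 4090 = 3717 (at t = -8), with b = -508.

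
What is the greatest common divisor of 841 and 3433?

gcd(3433, 841):
  3433 = 4*841 + 69
  841 = 12*69 + 13
  69 = 5*13 + 4
  13 = 3*4 + 1
  4 = 4*1
so gcd(3433, 841) = 1.

1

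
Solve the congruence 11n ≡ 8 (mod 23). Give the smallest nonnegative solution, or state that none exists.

7

gcd(23, 11):
  23 = 2*11 + 1
  11 = 11*1
so gcd(23, 11) = 1.
1 divides 8, so solutions exist.
Back-substitute for Bézout coefficients:
  1 = 23 - 2*11
  ... = 11*(-2) + 23*(1)
So 11*(-2) ≡ 1 (mod 23); multiply by 8: n ≡ -16 (mod 23).
Smallest nonnegative: n = -16 mod 23 = 7.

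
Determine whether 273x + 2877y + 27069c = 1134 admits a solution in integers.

gcd(2877, 273) = 21  (2877 = 10·273 + 147, 273 = 1·147 + 126, 147 = 1·126 + 21, 126 = 6·21).
gcd(21, 27069) = 21.
21 divides 1134, so integer solutions exist.

yes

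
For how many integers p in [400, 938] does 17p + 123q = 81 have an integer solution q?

4

gcd(123, 17):
  123 = 7×17 + 4
  17 = 4×4 + 1
  4 = 4×1
so gcd(123, 17) = 1.
Back-substitute for Bézout coefficients:
  1 = 17 - 4×4
  ... = 17×(29) + 123×(-4)
Scale by 81: particular solution (2349, -324); reduce p mod 123: (12, -1).
General solution: p = 12 + 123t, q = -1 - 17t for integer t.
400 ≤ 12 + 123t ≤ 938 gives t ∈ [4, 7], which is 4 values.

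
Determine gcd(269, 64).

1

gcd(269, 64) = 1  (269 = 4×64 + 13, 64 = 4×13 + 12, 13 = 1×12 + 1, 12 = 12×1).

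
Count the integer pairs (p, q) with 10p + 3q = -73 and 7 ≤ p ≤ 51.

15

gcd(10, 3) = 1.
By Bézout, 10*(1) + 3*(-3) = 1.
Particular solution: (2, -31).
General solution: p = 2 + 3t, q = -31 - 10t for integer t.
7 ≤ 2 + 3t ≤ 51 gives t ∈ [2, 16], which is 15 values.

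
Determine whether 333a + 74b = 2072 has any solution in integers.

yes

gcd(333, 74) = 37  (333 = 4*74 + 37, 74 = 2*37).
37 divides 2072, so integer solutions exist.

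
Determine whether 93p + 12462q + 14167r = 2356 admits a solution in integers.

yes

gcd(12462, 93):
  12462 = 134×93
so gcd(12462, 93) = 93.
gcd(93, 14167) = 31.
31 divides 2356, so integer solutions exist.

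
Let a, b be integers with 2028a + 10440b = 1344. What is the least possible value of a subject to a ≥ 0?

gcd(10440, 2028):
  10440 = 5×2028 + 300
  2028 = 6×300 + 228
  300 = 1×228 + 72
  228 = 3×72 + 12
  72 = 6×12
so gcd(10440, 2028) = 12.
12 divides 1344, so solutions exist.
Back-substitute for Bézout coefficients:
  12 = 228 - 3×72
  ... = 2028×(139) + 10440×(-27)
Scale by 1344/12 = 112: (a₀, b₀) = (15568, -3024).
General solution: a = 15568 + 870t, b = -3024 - 169t for integer t.
a ≥ 0: smallest is 15568 mod 870 = 778 (at t = -17), with b = -151.

778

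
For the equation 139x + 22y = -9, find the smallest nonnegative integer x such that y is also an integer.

gcd(139, 22) = 1  (139 = 6×22 + 7, 22 = 3×7 + 1, 7 = 7×1).
1 divides -9, so solutions exist.
Back-substituting, 139×(-3) + 22×(19) = 1.
Scale by -9/1 = -9: (x₀, y₀) = (27, -171).
General solution: x = 27 + 22t, y = -171 - 139t for integer t.
x ≥ 0: smallest is 27 mod 22 = 5 (at t = -1), with y = -32.

5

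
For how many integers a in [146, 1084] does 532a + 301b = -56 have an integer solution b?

22

gcd(532, 301) = 7.
By Bézout, 532*(-13) + 301*(23) = 7.
Particular solution: (18, -32).
General solution: a = 18 + 43t, b = -32 - 76t for integer t.
146 ≤ 18 + 43t ≤ 1084 gives t ∈ [3, 24], which is 22 values.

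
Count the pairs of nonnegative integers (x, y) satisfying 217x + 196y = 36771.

gcd(217, 196) = 7.
By Bézout, 217·(-9) + 196·(10) = 7.
One solution: (15, 171).
General: x = 15 + 28t, y = 171 - 31t.
x ≥ 0 ⇒ t ≥ 0; y ≥ 0 ⇒ t ≤ 5. So t ∈ [0, 5]: 6 solutions.

6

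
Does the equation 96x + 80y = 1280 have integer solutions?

yes

gcd(96, 80) = 16  (96 = 1×80 + 16, 80 = 5×16).
16 divides 1280, so integer solutions exist.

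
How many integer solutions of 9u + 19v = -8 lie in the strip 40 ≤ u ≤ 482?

gcd(19, 9) = 1.
By Bézout, 9*(-2) + 19*(1) = 1.
Particular solution: (16, -8).
General solution: u = 16 + 19t, v = -8 - 9t for integer t.
40 ≤ 16 + 19t ≤ 482 gives t ∈ [2, 24], which is 23 values.

23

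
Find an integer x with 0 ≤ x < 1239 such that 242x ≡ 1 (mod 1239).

128

gcd(1239, 242) = 1.
By Bézout, 242*(128) + 1239*(-25) = 1.
So 242*128 ≡ 1 (mod 1239), and 128 mod 1239 = 128.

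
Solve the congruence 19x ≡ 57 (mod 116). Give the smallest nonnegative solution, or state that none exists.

3

gcd(116, 19):
  116 = 6·19 + 2
  19 = 9·2 + 1
  2 = 2·1
so gcd(116, 19) = 1.
1 divides 57, so solutions exist.
Back-substitute for Bézout coefficients:
  1 = 19 - 9·2
  ... = 19·(55) + 116·(-9)
So 19·(55) ≡ 1 (mod 116); multiply by 57: x ≡ 3135 (mod 116).
Smallest nonnegative: x = 3135 mod 116 = 3.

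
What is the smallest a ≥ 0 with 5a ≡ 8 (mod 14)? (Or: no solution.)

10

gcd(14, 5) = 1  (14 = 2*5 + 4, 5 = 1*4 + 1, 4 = 4*1).
1 divides 8, so solutions exist.
Back-substituting, 5*(3) + 14*(-1) = 1.
So 5*(3) ≡ 1 (mod 14); multiply by 8: a ≡ 24 (mod 14).
Smallest nonnegative: a = 24 mod 14 = 10.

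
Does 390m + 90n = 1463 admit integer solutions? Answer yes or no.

no

gcd(390, 90) = 30.
30 does not divide 1463 (remainder 23), so no integer solutions.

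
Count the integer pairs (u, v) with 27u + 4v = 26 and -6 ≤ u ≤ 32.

10

gcd(27, 4) = 1  (27 = 6×4 + 3, 4 = 1×3 + 1, 3 = 3×1).
Back-substituting, 27×(-1) + 4×(7) = 1.
Scale by 26: particular solution (-26, 182); reduce u mod 4: (2, -7).
General solution: u = 2 + 4t, v = -7 - 27t for integer t.
-6 ≤ 2 + 4t ≤ 32 gives t ∈ [-2, 7], which is 10 values.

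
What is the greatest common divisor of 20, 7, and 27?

gcd(20, 7) = 1  (20 = 2×7 + 6, 7 = 1×6 + 1, 6 = 6×1).
gcd(1, 27) = 1.

1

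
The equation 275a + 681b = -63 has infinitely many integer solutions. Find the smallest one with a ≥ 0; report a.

552

gcd(681, 275):
  681 = 2·275 + 131
  275 = 2·131 + 13
  131 = 10·13 + 1
  13 = 13·1
so gcd(681, 275) = 1.
1 divides -63, so solutions exist.
Back-substitute for Bézout coefficients:
  1 = 131 - 10·13
  ... = 275·(-52) + 681·(21)
Scale by -63/1 = -63: (a₀, b₀) = (3276, -1323).
General solution: a = 3276 + 681t, b = -1323 - 275t for integer t.
a ≥ 0: smallest is 3276 mod 681 = 552 (at t = -4), with b = -223.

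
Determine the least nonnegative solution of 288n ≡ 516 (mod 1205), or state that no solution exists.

gcd(1205, 288) = 1.
1 divides 516, so solutions exist.
By Bézout, 288·(-523) + 1205·(125) = 1.
So 288·(-523) ≡ 1 (mod 1205); multiply by 516: n ≡ -269868 (mod 1205).
Smallest nonnegative: n = -269868 mod 1205 = 52.

52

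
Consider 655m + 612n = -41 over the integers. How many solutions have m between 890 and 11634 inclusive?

gcd(655, 612) = 1  (655 = 1*612 + 43, 612 = 14*43 + 10, 43 = 4*10 + 3, 10 = 3*3 + 1, 3 = 3*1).
Back-substituting, 655*(-185) + 612*(198) = 1.
Scale by -41: particular solution (7585, -8118); reduce m mod 612: (241, -258).
General solution: m = 241 + 612t, n = -258 - 655t for integer t.
890 ≤ 241 + 612t ≤ 11634 gives t ∈ [2, 18], which is 17 values.

17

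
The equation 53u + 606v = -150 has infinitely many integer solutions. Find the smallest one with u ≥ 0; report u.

546

gcd(606, 53):
  606 = 11×53 + 23
  53 = 2×23 + 7
  23 = 3×7 + 2
  7 = 3×2 + 1
  2 = 2×1
so gcd(606, 53) = 1.
1 divides -150, so solutions exist.
Back-substitute for Bézout coefficients:
  1 = 7 - 3×2
  ... = 53×(263) + 606×(-23)
Scale by -150/1 = -150: (u₀, v₀) = (-39450, 3450).
General solution: u = -39450 + 606t, v = 3450 - 53t for integer t.
u ≥ 0: smallest is -39450 mod 606 = 546 (at t = 66), with v = -48.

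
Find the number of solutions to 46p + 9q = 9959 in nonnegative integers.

gcd(46, 9) = 1  (46 = 5*9 + 1, 9 = 9*1).
Back-substituting, 46*(1) + 9*(-5) = 1.
Scale by 9959: one solution is (9959, -49795). Reduce p mod 9: (5, 1081).
General: p = 5 + 9t, q = 1081 - 46t.
p ≥ 0 ⇒ t ≥ 0; q ≥ 0 ⇒ t ≤ 23. So t ∈ [0, 23]: 24 solutions.

24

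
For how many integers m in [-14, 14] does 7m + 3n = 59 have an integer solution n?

gcd(7, 3):
  7 = 2*3 + 1
  3 = 3*1
so gcd(7, 3) = 1.
Back-substitute for Bézout coefficients:
  1 = 7 - 2*3
  ... = 7*(1) + 3*(-2)
Scale by 59: particular solution (59, -118); reduce m mod 3: (2, 15).
General solution: m = 2 + 3t, n = 15 - 7t for integer t.
-14 ≤ 2 + 3t ≤ 14 gives t ∈ [-5, 4], which is 10 values.

10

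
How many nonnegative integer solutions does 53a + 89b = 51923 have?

11

gcd(89, 53):
  89 = 1*53 + 36
  53 = 1*36 + 17
  36 = 2*17 + 2
  17 = 8*2 + 1
  2 = 2*1
so gcd(89, 53) = 1.
Back-substitute for Bézout coefficients:
  1 = 17 - 8*2
  ... = 53*(42) + 89*(-25)
Scale by 51923: one solution is (2180766, -1298075). Reduce a mod 89: (88, 531).
General: a = 88 + 89t, b = 531 - 53t.
a ≥ 0 ⇒ t ≥ 0; b ≥ 0 ⇒ t ≤ 10. So t ∈ [0, 10]: 11 solutions.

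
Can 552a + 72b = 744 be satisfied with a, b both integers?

gcd(552, 72):
  552 = 7*72 + 48
  72 = 1*48 + 24
  48 = 2*24
so gcd(552, 72) = 24.
24 divides 744, so integer solutions exist.

yes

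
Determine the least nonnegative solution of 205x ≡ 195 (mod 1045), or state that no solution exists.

gcd(1045, 205) = 5  (1045 = 5*205 + 20, 205 = 10*20 + 5, 20 = 4*5).
5 divides 195, so solutions exist.
Back-substituting, 205*(51) + 1045*(-10) = 5.
So 205*(51) ≡ 5 (mod 1045); multiply by 39: x ≡ 1989 (mod 209).
Smallest nonnegative: x = 1989 mod 209 = 108.

108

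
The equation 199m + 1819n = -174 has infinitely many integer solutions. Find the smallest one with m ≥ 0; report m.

1745

gcd(1819, 199) = 1  (1819 = 9·199 + 28, 199 = 7·28 + 3, 28 = 9·3 + 1, 3 = 3·1).
1 divides -174, so solutions exist.
Back-substituting, 199·(-585) + 1819·(64) = 1.
Scale by -174/1 = -174: (m₀, n₀) = (101790, -11136).
General solution: m = 101790 + 1819t, n = -11136 - 199t for integer t.
m ≥ 0: smallest is 101790 mod 1819 = 1745 (at t = -55), with n = -191.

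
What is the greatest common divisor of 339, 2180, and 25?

gcd(2180, 339) = 1  (2180 = 6×339 + 146, 339 = 2×146 + 47, 146 = 3×47 + 5, 47 = 9×5 + 2, 5 = 2×2 + 1, 2 = 2×1).
gcd(1, 25) = 1.

1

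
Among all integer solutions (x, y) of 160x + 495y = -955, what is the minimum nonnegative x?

gcd(495, 160) = 5  (495 = 3*160 + 15, 160 = 10*15 + 10, 15 = 1*10 + 5, 10 = 2*5).
5 divides -955, so solutions exist.
Back-substituting, 160*(-34) + 495*(11) = 5.
Scale by -955/5 = -191: (x₀, y₀) = (6494, -2101).
General solution: x = 6494 + 99t, y = -2101 - 32t for integer t.
x ≥ 0: smallest is 6494 mod 99 = 59 (at t = -65), with y = -21.

59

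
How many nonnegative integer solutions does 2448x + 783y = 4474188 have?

21

gcd(2448, 783):
  2448 = 3*783 + 99
  783 = 7*99 + 90
  99 = 1*90 + 9
  90 = 10*9
so gcd(2448, 783) = 9.
Back-substitute for Bézout coefficients:
  9 = 99 - 1*90
  ... = 2448*(8) + 783*(-25)
Scale by 497132: one solution is (3977056, -12428300). Reduce x mod 87: (25, 5636).
General: x = 25 + 87t, y = 5636 - 272t.
x ≥ 0 ⇒ t ≥ 0; y ≥ 0 ⇒ t ≤ 20. So t ∈ [0, 20]: 21 solutions.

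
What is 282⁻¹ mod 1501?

1336

gcd(1501, 282) = 1  (1501 = 5×282 + 91, 282 = 3×91 + 9, 91 = 10×9 + 1, 9 = 9×1).
Back-substituting, 282×(-165) + 1501×(31) = 1.
So 282×-165 ≡ 1 (mod 1501), and -165 mod 1501 = 1336.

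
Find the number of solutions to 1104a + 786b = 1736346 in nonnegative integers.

gcd(1104, 786) = 6.
By Bézout, 1104·(-42) + 786·(59) = 6.
One solution: (20, 2181).
General: a = 20 + 131t, b = 2181 - 184t.
a ≥ 0 ⇒ t ≥ 0; b ≥ 0 ⇒ t ≤ 11. So t ∈ [0, 11]: 12 solutions.

12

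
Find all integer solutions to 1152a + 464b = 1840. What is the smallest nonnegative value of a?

2

gcd(1152, 464):
  1152 = 2×464 + 224
  464 = 2×224 + 16
  224 = 14×16
so gcd(1152, 464) = 16.
16 divides 1840, so solutions exist.
Back-substitute for Bézout coefficients:
  16 = 464 - 2×224
  ... = 1152×(-2) + 464×(5)
Scale by 1840/16 = 115: (a₀, b₀) = (-230, 575).
General solution: a = -230 + 29t, b = 575 - 72t for integer t.
a ≥ 0: smallest is -230 mod 29 = 2 (at t = 8), with b = -1.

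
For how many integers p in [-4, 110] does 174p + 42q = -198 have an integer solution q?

16

gcd(174, 42) = 6.
By Bézout, 174×(1) + 42×(-4) = 6.
Particular solution: (2, -13).
General solution: p = 2 + 7t, q = -13 - 29t for integer t.
-4 ≤ 2 + 7t ≤ 110 gives t ∈ [0, 15], which is 16 values.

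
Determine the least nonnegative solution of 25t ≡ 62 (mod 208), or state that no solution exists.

gcd(208, 25) = 1.
1 divides 62, so solutions exist.
By Bézout, 25*(25) + 208*(-3) = 1.
So 25*(25) ≡ 1 (mod 208); multiply by 62: t ≡ 1550 (mod 208).
Smallest nonnegative: t = 1550 mod 208 = 94.

94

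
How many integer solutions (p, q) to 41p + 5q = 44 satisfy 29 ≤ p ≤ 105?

gcd(41, 5):
  41 = 8*5 + 1
  5 = 5*1
so gcd(41, 5) = 1.
Back-substitute for Bézout coefficients:
  1 = 41 - 8*5
  ... = 41*(1) + 5*(-8)
Scale by 44: particular solution (44, -352); reduce p mod 5: (4, -24).
General solution: p = 4 + 5t, q = -24 - 41t for integer t.
29 ≤ 4 + 5t ≤ 105 gives t ∈ [5, 20], which is 16 values.

16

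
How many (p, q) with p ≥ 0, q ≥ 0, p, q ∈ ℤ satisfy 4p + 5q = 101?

gcd(5, 4):
  5 = 1*4 + 1
  4 = 4*1
so gcd(5, 4) = 1.
Back-substitute for Bézout coefficients:
  1 = 5 - 1*4
  ... = 4*(-1) + 5*(1)
Scale by 101: one solution is (-101, 101). Reduce p mod 5: (4, 17).
General: p = 4 + 5t, q = 17 - 4t.
p ≥ 0 ⇒ t ≥ 0; q ≥ 0 ⇒ t ≤ 4. So t ∈ [0, 4]: 5 solutions.

5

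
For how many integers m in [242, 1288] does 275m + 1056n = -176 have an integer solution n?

11

gcd(1056, 275):
  1056 = 3*275 + 231
  275 = 1*231 + 44
  231 = 5*44 + 11
  44 = 4*11
so gcd(1056, 275) = 11.
Back-substitute for Bézout coefficients:
  11 = 231 - 5*44
  ... = 275*(-23) + 1056*(6)
Scale by -16: particular solution (368, -96); reduce m mod 96: (80, -21).
General solution: m = 80 + 96t, n = -21 - 25t for integer t.
242 ≤ 80 + 96t ≤ 1288 gives t ∈ [2, 12], which is 11 values.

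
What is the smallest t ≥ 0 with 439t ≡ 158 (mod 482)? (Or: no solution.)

86

gcd(482, 439) = 1  (482 = 1·439 + 43, 439 = 10·43 + 9, 43 = 4·9 + 7, 9 = 1·7 + 2, 7 = 3·2 + 1, 2 = 2·1).
1 divides 158, so solutions exist.
Back-substituting, 439·(-213) + 482·(194) = 1.
So 439·(-213) ≡ 1 (mod 482); multiply by 158: t ≡ -33654 (mod 482).
Smallest nonnegative: t = -33654 mod 482 = 86.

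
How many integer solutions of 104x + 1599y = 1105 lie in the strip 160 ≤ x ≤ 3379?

gcd(1599, 104) = 13  (1599 = 15×104 + 39, 104 = 2×39 + 26, 39 = 1×26 + 13, 26 = 2×13).
Back-substituting, 104×(-46) + 1599×(3) = 13.
Scale by 85: particular solution (-3910, 255); reduce x mod 123: (26, -1).
General solution: x = 26 + 123t, y = -1 - 8t for integer t.
160 ≤ 26 + 123t ≤ 3379 gives t ∈ [2, 27], which is 26 values.

26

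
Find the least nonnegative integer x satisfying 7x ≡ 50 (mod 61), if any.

gcd(61, 7) = 1  (61 = 8·7 + 5, 7 = 1·5 + 2, 5 = 2·2 + 1, 2 = 2·1).
1 divides 50, so solutions exist.
Back-substituting, 7·(-26) + 61·(3) = 1.
So 7·(-26) ≡ 1 (mod 61); multiply by 50: x ≡ -1300 (mod 61).
Smallest nonnegative: x = -1300 mod 61 = 42.

42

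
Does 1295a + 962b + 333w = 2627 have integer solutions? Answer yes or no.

gcd(1295, 962) = 37.
gcd(37, 333) = 37.
37 divides 2627, so integer solutions exist.

yes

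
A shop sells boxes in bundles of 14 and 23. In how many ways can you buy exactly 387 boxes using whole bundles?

Need nonnegative integers with 14j + 23k = 387.
gcd(14, 23) = 1, and 14·(5) + 23·(-3) = 1.
So (j₀, k₀) = (1935, -1161); general j = 1935 + 23t, k = -1161 - 14t.
j ≥ 0 ⇒ t ≥ -84; k ≥ 0 ⇒ t ≤ -83. That's 2 values of t.

2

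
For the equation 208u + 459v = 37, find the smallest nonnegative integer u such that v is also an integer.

73

gcd(459, 208) = 1.
1 divides 37, so solutions exist.
By Bézout, 208·(64) + 459·(-29) = 1.
Scale by 37/1 = 37: (u₀, v₀) = (2368, -1073).
General solution: u = 2368 + 459t, v = -1073 - 208t for integer t.
u ≥ 0: smallest is 2368 mod 459 = 73 (at t = -5), with v = -33.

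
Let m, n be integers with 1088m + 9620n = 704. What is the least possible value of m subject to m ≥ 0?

708

gcd(9620, 1088):
  9620 = 8*1088 + 916
  1088 = 1*916 + 172
  916 = 5*172 + 56
  172 = 3*56 + 4
  56 = 14*4
so gcd(9620, 1088) = 4.
4 divides 704, so solutions exist.
Back-substitute for Bézout coefficients:
  4 = 172 - 3*56
  ... = 1088*(168) + 9620*(-19)
Scale by 704/4 = 176: (m₀, n₀) = (29568, -3344).
General solution: m = 29568 + 2405t, n = -3344 - 272t for integer t.
m ≥ 0: smallest is 29568 mod 2405 = 708 (at t = -12), with n = -80.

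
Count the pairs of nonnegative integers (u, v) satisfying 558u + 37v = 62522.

3

gcd(558, 37):
  558 = 15*37 + 3
  37 = 12*3 + 1
  3 = 3*1
so gcd(558, 37) = 1.
Back-substitute for Bézout coefficients:
  1 = 37 - 12*3
  ... = 558*(-12) + 37*(181)
Scale by 62522: one solution is (-750264, 11316482). Reduce u mod 37: (22, 1358).
General: u = 22 + 37t, v = 1358 - 558t.
u ≥ 0 ⇒ t ≥ 0; v ≥ 0 ⇒ t ≤ 2. So t ∈ [0, 2]: 3 solutions.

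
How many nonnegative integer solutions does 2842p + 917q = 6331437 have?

gcd(2842, 917) = 7  (2842 = 3·917 + 91, 917 = 10·91 + 7, 91 = 13·7).
Back-substituting, 2842·(-10) + 917·(31) = 7.
Scale by 904491: one solution is (-9044910, 28039221). Reduce p mod 131: (116, 6545).
General: p = 116 + 131t, q = 6545 - 406t.
p ≥ 0 ⇒ t ≥ 0; q ≥ 0 ⇒ t ≤ 16. So t ∈ [0, 16]: 17 solutions.

17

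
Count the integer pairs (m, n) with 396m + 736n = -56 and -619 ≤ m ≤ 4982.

31

gcd(736, 396) = 4  (736 = 1*396 + 340, 396 = 1*340 + 56, 340 = 6*56 + 4, 56 = 14*4).
Back-substituting, 396*(-13) + 736*(7) = 4.
Scale by -14: particular solution (182, -98); reduce m mod 184: (182, -98).
General solution: m = 182 + 184t, n = -98 - 99t for integer t.
-619 ≤ 182 + 184t ≤ 4982 gives t ∈ [-4, 26], which is 31 values.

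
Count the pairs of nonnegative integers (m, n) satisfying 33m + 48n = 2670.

5

gcd(48, 33) = 3  (48 = 1·33 + 15, 33 = 2·15 + 3, 15 = 5·3).
Back-substituting, 33·(3) + 48·(-2) = 3.
Scale by 890: one solution is (2670, -1780). Reduce m mod 16: (14, 46).
General: m = 14 + 16t, n = 46 - 11t.
m ≥ 0 ⇒ t ≥ 0; n ≥ 0 ⇒ t ≤ 4. So t ∈ [0, 4]: 5 solutions.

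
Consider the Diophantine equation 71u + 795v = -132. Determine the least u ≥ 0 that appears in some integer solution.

gcd(795, 71) = 1.
1 divides -132, so solutions exist.
By Bézout, 71·(56) + 795·(-5) = 1.
Scale by -132/1 = -132: (u₀, v₀) = (-7392, 660).
General solution: u = -7392 + 795t, v = 660 - 71t for integer t.
u ≥ 0: smallest is -7392 mod 795 = 558 (at t = 10), with v = -50.

558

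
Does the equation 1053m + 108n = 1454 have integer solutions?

gcd(1053, 108) = 27  (1053 = 9·108 + 81, 108 = 1·81 + 27, 81 = 3·27).
27 does not divide 1454 (remainder 23), so no integer solutions.

no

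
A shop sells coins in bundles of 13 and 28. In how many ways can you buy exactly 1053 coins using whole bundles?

Need nonnegative integers with 13j + 28k = 1053.
gcd(13, 28) = 1, and 13·(13) + 28·(-6) = 1.
So (j₀, k₀) = (13689, -6318); general j = 13689 + 28t, k = -6318 - 13t.
j ≥ 0 ⇒ t ≥ -488; k ≥ 0 ⇒ t ≤ -486. That's 3 values of t.

3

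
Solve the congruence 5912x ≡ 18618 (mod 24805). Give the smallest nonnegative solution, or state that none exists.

12649

gcd(24805, 5912):
  24805 = 4×5912 + 1157
  5912 = 5×1157 + 127
  1157 = 9×127 + 14
  127 = 9×14 + 1
  14 = 14×1
so gcd(24805, 5912) = 1.
1 divides 18618, so solutions exist.
Back-substitute for Bézout coefficients:
  1 = 127 - 9×14
  ... = 5912×(1758) + 24805×(-419)
So 5912×(1758) ≡ 1 (mod 24805); multiply by 18618: x ≡ 32730444 (mod 24805).
Smallest nonnegative: x = 32730444 mod 24805 = 12649.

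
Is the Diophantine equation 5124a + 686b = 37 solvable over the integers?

gcd(5124, 686) = 14  (5124 = 7*686 + 322, 686 = 2*322 + 42, 322 = 7*42 + 28, 42 = 1*28 + 14, 28 = 2*14).
14 does not divide 37 (remainder 9), so no integer solutions.

no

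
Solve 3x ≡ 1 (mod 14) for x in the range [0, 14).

gcd(14, 3):
  14 = 4*3 + 2
  3 = 1*2 + 1
  2 = 2*1
so gcd(14, 3) = 1.
Back-substitute for Bézout coefficients:
  1 = 3 - 1*2
  ... = 3*(5) + 14*(-1)
So 3*5 ≡ 1 (mod 14), and 5 mod 14 = 5.

5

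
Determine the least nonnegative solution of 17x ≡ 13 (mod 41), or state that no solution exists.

8

gcd(41, 17) = 1  (41 = 2·17 + 7, 17 = 2·7 + 3, 7 = 2·3 + 1, 3 = 3·1).
1 divides 13, so solutions exist.
Back-substituting, 17·(-12) + 41·(5) = 1.
So 17·(-12) ≡ 1 (mod 41); multiply by 13: x ≡ -156 (mod 41).
Smallest nonnegative: x = -156 mod 41 = 8.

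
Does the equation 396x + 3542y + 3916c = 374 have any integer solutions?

gcd(3542, 396) = 22  (3542 = 8·396 + 374, 396 = 1·374 + 22, 374 = 17·22).
gcd(22, 3916) = 22.
22 divides 374, so integer solutions exist.

yes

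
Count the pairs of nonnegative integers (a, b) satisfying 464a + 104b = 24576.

gcd(464, 104) = 8  (464 = 4*104 + 48, 104 = 2*48 + 8, 48 = 6*8).
Back-substituting, 464*(-2) + 104*(9) = 8.
Scale by 3072: one solution is (-6144, 27648). Reduce a mod 13: (5, 214).
General: a = 5 + 13t, b = 214 - 58t.
a ≥ 0 ⇒ t ≥ 0; b ≥ 0 ⇒ t ≤ 3. So t ∈ [0, 3]: 4 solutions.

4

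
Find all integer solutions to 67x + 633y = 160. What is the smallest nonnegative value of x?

163

gcd(633, 67):
  633 = 9*67 + 30
  67 = 2*30 + 7
  30 = 4*7 + 2
  7 = 3*2 + 1
  2 = 2*1
so gcd(633, 67) = 1.
1 divides 160, so solutions exist.
Back-substitute for Bézout coefficients:
  1 = 7 - 3*2
  ... = 67*(274) + 633*(-29)
Scale by 160/1 = 160: (x₀, y₀) = (43840, -4640).
General solution: x = 43840 + 633t, y = -4640 - 67t for integer t.
x ≥ 0: smallest is 43840 mod 633 = 163 (at t = -69), with y = -17.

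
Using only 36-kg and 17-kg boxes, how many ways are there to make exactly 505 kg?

1

Need nonnegative integers with 36j + 17k = 505.
gcd(36, 17) = 1, and 36·(-8) + 17·(17) = 1.
So (j₀, k₀) = (-4040, 8585); general j = -4040 + 17t, k = 8585 - 36t.
j ≥ 0 ⇒ t ≥ 238; k ≥ 0 ⇒ t ≤ 238. That's 1 value of t.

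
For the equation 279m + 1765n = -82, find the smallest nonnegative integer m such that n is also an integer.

gcd(1765, 279):
  1765 = 6*279 + 91
  279 = 3*91 + 6
  91 = 15*6 + 1
  6 = 6*1
so gcd(1765, 279) = 1.
1 divides -82, so solutions exist.
Back-substitute for Bézout coefficients:
  1 = 91 - 15*6
  ... = 279*(-291) + 1765*(46)
Scale by -82/1 = -82: (m₀, n₀) = (23862, -3772).
General solution: m = 23862 + 1765t, n = -3772 - 279t for integer t.
m ≥ 0: smallest is 23862 mod 1765 = 917 (at t = -13), with n = -145.

917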